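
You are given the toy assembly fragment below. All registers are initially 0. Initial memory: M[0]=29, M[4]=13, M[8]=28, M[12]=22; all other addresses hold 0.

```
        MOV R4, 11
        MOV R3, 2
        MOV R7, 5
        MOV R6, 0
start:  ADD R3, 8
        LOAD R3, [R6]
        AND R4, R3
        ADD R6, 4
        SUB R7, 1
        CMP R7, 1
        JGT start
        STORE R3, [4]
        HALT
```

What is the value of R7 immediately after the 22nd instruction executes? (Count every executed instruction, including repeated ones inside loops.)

3

R4=11
R3=2
R7=5
R6=0
R3=2+8=10
R3=M[0]=29
R4=11&29=9
R6=0+4=4
R7=5-1=4
CMP R7, 1  (cmp 4,1)
JGT start: taken
R3=29+8=37
R3=M[4]=13
R4=9&13=9
R6=4+4=8
R7=4-1=3
CMP R7, 1  (cmp 3,1)
JGT start: taken
R3=13+8=21
R3=M[8]=28
R4=9&28=8
R6=8+4=12
After step 22: R7 = 3.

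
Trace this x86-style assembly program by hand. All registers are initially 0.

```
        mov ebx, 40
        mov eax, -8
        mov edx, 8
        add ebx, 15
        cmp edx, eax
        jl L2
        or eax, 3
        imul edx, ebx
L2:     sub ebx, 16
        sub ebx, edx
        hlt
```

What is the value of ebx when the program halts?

mov ebx, 40 → ebx=40
mov eax, -8 → eax=-8
mov edx, 8 → edx=8
add ebx, 15 → ebx=40+15=55
cmp edx, eax  (cmp 8,-8)
jl L2: not taken
or eax, 3 → eax=(-8)|3=-5
imul edx, ebx → edx=8*55=440
sub ebx, 16 → ebx=55-16=39
sub ebx, edx → ebx=39-440=-401
halt.

-401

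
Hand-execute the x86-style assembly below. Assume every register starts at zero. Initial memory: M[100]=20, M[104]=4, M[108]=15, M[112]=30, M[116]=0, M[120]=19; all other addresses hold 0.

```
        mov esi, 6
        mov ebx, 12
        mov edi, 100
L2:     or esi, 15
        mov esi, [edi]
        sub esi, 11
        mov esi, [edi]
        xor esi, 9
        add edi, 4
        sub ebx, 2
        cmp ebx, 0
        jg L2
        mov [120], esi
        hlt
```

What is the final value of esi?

esi=6
ebx=12
edi=100
esi=6|15=15
esi=M[100]=20
esi=20-11=9
esi=M[100]=20
esi=20^9=29
edi=100+4=104
ebx=12-2=10
cmp ebx, 0  (cmp 10,0)
jg L2: taken
esi=29|15=31
esi=M[104]=4
esi=4-11=-7
esi=M[104]=4
esi=4^9=13
edi=104+4=108
ebx=10-2=8
cmp ebx, 0  (cmp 8,0)
jg L2: taken
esi=13|15=15
esi=M[108]=15
esi=15-11=4
esi=M[108]=15
esi=15^9=6
edi=108+4=112
ebx=8-2=6
cmp ebx, 0  (cmp 6,0)
jg L2: taken
esi=6|15=15
esi=M[112]=30
esi=30-11=19
esi=M[112]=30
esi=30^9=23
edi=112+4=116
ebx=6-2=4
cmp ebx, 0  (cmp 4,0)
jg L2: taken
esi=23|15=31
esi=M[116]=0
esi=0-11=-11
esi=M[116]=0
esi=0^9=9
edi=116+4=120
ebx=4-2=2
cmp ebx, 0  (cmp 2,0)
jg L2: taken
esi=9|15=15
esi=M[120]=19
esi=19-11=8
esi=M[120]=19
esi=19^9=26
edi=120+4=124
ebx=2-2=0
cmp ebx, 0  (cmp 0,0)
jg L2: not taken
mov [120], esi → M[120]=26
halt.

26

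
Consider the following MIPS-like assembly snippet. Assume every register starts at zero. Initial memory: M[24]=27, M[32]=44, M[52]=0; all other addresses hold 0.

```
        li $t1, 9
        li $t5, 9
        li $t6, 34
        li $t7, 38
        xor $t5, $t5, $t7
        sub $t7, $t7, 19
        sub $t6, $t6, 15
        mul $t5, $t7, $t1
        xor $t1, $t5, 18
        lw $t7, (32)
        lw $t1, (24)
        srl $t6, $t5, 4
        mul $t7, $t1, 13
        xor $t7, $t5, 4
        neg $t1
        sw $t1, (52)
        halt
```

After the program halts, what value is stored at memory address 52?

-27

after li $t1, 9: $t1=9
after li $t5, 9: $t5=9
after li $t6, 34: $t6=34
after li $t7, 38: $t7=38
after xor $t5, $t5, $t7: $t5=9^38=47
after sub $t7, $t7, 19: $t7=38-19=19
after sub $t6, $t6, 15: $t6=34-15=19
after mul $t5, $t7, $t1: $t5=19*9=171
after xor $t1, $t5, 18: $t1=171^18=185
after lw $t7, (32): $t7=M[32]=44
after lw $t1, (24): $t1=M[24]=27
after srl $t6, $t5, 4: $t6=171>>4=10
after mul $t7, $t1, 13: $t7=27*13=351
after xor $t7, $t5, 4: $t7=171^4=175
after neg $t1: $t1=-(27)=-27
sw $t1, (52) → M[52]=-27
halt.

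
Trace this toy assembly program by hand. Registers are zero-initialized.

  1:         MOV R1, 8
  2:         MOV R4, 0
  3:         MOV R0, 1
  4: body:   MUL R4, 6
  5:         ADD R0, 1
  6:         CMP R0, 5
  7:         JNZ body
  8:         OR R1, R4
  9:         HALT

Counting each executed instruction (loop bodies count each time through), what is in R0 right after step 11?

3

after MOV R1, 8: R1=8
after MOV R4, 0: R4=0
after MOV R0, 1: R0=1
after MUL R4, 6: R4=0*6=0
after ADD R0, 1: R0=1+1=2
CMP R0, 5  (cmp 2,5)
JNZ body: taken
after MUL R4, 6: R4=0*6=0
after ADD R0, 1: R0=2+1=3
CMP R0, 5  (cmp 3,5)
JNZ body: taken
After step 11: R0 = 3.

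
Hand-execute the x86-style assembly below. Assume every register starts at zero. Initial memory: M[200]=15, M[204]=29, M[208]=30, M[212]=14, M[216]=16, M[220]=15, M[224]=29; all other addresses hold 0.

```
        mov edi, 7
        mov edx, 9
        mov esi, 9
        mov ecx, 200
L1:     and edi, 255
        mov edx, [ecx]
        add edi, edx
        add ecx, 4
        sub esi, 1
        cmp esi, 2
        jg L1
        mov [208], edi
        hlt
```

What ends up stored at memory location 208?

155

edi=7
edx=9
esi=9
ecx=200
edi=7&255=7
edx=M[200]=15
edi=7+15=22
ecx=200+4=204
esi=9-1=8
cmp esi, 2  (cmp 8,2)
jg L1: taken
edi=22&255=22
edx=M[204]=29
edi=22+29=51
ecx=204+4=208
esi=8-1=7
cmp esi, 2  (cmp 7,2)
jg L1: taken
edi=51&255=51
edx=M[208]=30
edi=51+30=81
ecx=208+4=212
esi=7-1=6
cmp esi, 2  (cmp 6,2)
jg L1: taken
edi=81&255=81
edx=M[212]=14
edi=81+14=95
ecx=212+4=216
esi=6-1=5
cmp esi, 2  (cmp 5,2)
jg L1: taken
edi=95&255=95
edx=M[216]=16
edi=95+16=111
ecx=216+4=220
esi=5-1=4
cmp esi, 2  (cmp 4,2)
jg L1: taken
edi=111&255=111
edx=M[220]=15
edi=111+15=126
ecx=220+4=224
esi=4-1=3
cmp esi, 2  (cmp 3,2)
jg L1: taken
edi=126&255=126
edx=M[224]=29
edi=126+29=155
ecx=224+4=228
esi=3-1=2
cmp esi, 2  (cmp 2,2)
jg L1: not taken
mov [208], edi → M[208]=155
halt.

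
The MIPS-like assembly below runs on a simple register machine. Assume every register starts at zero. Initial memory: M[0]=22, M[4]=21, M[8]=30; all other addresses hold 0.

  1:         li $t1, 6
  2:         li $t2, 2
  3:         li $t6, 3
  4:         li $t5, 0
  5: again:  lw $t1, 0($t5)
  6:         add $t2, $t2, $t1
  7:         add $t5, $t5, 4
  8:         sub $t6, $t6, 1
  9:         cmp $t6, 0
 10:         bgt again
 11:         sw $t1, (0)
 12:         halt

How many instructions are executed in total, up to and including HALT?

after li $t1, 6: $t1=6
after li $t2, 2: $t2=2
after li $t6, 3: $t6=3
after li $t5, 0: $t5=0
after lw $t1, 0($t5): $t1=M[0]=22
after add $t2, $t2, $t1: $t2=2+22=24
after add $t5, $t5, 4: $t5=0+4=4
after sub $t6, $t6, 1: $t6=3-1=2
cmp $t6, 0  (cmp 2,0)
bgt again: taken
after lw $t1, 0($t5): $t1=M[4]=21
after add $t2, $t2, $t1: $t2=24+21=45
after add $t5, $t5, 4: $t5=4+4=8
after sub $t6, $t6, 1: $t6=2-1=1
cmp $t6, 0  (cmp 1,0)
bgt again: taken
after lw $t1, 0($t5): $t1=M[8]=30
after add $t2, $t2, $t1: $t2=45+30=75
after add $t5, $t5, 4: $t5=8+4=12
after sub $t6, $t6, 1: $t6=1-1=0
cmp $t6, 0  (cmp 0,0)
bgt again: not taken
sw $t1, (0) → M[0]=30
halt.
Total executed instructions: 24.

24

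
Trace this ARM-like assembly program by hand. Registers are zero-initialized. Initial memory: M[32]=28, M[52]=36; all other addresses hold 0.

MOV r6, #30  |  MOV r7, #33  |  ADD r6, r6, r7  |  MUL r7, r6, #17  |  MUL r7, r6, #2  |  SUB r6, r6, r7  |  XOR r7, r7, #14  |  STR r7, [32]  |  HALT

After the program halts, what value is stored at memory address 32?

r6=30
r7=33
r6=30+33=63
r7=63*17=1071
r7=63*2=126
r6=63-126=-63
r7=126^14=112
STR r7, [32] → M[32]=112
halt.

112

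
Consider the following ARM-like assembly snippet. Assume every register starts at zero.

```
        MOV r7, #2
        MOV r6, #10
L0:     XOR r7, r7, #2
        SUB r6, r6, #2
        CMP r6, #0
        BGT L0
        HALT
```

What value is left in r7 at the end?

0

MOV r7, #2 → r7=2
MOV r6, #10 → r6=10
XOR r7, r7, #2 → r7=2^2=0
SUB r6, r6, #2 → r6=10-2=8
CMP r6, #0  (cmp 8,0)
BGT L0: taken
XOR r7, r7, #2 → r7=0^2=2
SUB r6, r6, #2 → r6=8-2=6
CMP r6, #0  (cmp 6,0)
BGT L0: taken
XOR r7, r7, #2 → r7=2^2=0
SUB r6, r6, #2 → r6=6-2=4
CMP r6, #0  (cmp 4,0)
BGT L0: taken
XOR r7, r7, #2 → r7=0^2=2
SUB r6, r6, #2 → r6=4-2=2
CMP r6, #0  (cmp 2,0)
BGT L0: taken
XOR r7, r7, #2 → r7=2^2=0
SUB r6, r6, #2 → r6=2-2=0
CMP r6, #0  (cmp 0,0)
BGT L0: not taken
halt.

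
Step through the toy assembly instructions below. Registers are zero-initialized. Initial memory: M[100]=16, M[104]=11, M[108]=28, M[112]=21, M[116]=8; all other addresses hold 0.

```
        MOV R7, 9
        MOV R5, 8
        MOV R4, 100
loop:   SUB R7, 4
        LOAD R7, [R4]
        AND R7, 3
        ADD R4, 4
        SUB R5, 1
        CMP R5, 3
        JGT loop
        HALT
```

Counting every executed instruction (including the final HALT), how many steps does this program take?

MOV R7, 9 → R7=9
MOV R5, 8 → R5=8
MOV R4, 100 → R4=100
SUB R7, 4 → R7=9-4=5
LOAD R7, [R4] → R7=M[100]=16
AND R7, 3 → R7=16&3=0
ADD R4, 4 → R4=100+4=104
SUB R5, 1 → R5=8-1=7
CMP R5, 3  (cmp 7,3)
JGT loop: taken
SUB R7, 4 → R7=0-4=-4
LOAD R7, [R4] → R7=M[104]=11
AND R7, 3 → R7=11&3=3
ADD R4, 4 → R4=104+4=108
SUB R5, 1 → R5=7-1=6
CMP R5, 3  (cmp 6,3)
JGT loop: taken
SUB R7, 4 → R7=3-4=-1
LOAD R7, [R4] → R7=M[108]=28
AND R7, 3 → R7=28&3=0
ADD R4, 4 → R4=108+4=112
SUB R5, 1 → R5=6-1=5
CMP R5, 3  (cmp 5,3)
JGT loop: taken
SUB R7, 4 → R7=0-4=-4
LOAD R7, [R4] → R7=M[112]=21
AND R7, 3 → R7=21&3=1
ADD R4, 4 → R4=112+4=116
SUB R5, 1 → R5=5-1=4
CMP R5, 3  (cmp 4,3)
JGT loop: taken
SUB R7, 4 → R7=1-4=-3
LOAD R7, [R4] → R7=M[116]=8
AND R7, 3 → R7=8&3=0
ADD R4, 4 → R4=116+4=120
SUB R5, 1 → R5=4-1=3
CMP R5, 3  (cmp 3,3)
JGT loop: not taken
halt.
Total executed instructions: 39.

39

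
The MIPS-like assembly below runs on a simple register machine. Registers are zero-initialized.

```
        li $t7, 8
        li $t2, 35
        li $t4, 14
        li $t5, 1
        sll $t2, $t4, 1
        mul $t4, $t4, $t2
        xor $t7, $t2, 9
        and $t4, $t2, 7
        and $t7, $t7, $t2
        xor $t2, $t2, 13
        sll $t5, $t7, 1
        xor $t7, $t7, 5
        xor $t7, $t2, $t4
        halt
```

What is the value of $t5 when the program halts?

li $t7, 8 → $t7=8
li $t2, 35 → $t2=35
li $t4, 14 → $t4=14
li $t5, 1 → $t5=1
sll $t2, $t4, 1 → $t2=14<<1=28
mul $t4, $t4, $t2 → $t4=14*28=392
xor $t7, $t2, 9 → $t7=28^9=21
and $t4, $t2, 7 → $t4=28&7=4
and $t7, $t7, $t2 → $t7=21&28=20
xor $t2, $t2, 13 → $t2=28^13=17
sll $t5, $t7, 1 → $t5=20<<1=40
xor $t7, $t7, 5 → $t7=20^5=17
xor $t7, $t2, $t4 → $t7=17^4=21
halt.

40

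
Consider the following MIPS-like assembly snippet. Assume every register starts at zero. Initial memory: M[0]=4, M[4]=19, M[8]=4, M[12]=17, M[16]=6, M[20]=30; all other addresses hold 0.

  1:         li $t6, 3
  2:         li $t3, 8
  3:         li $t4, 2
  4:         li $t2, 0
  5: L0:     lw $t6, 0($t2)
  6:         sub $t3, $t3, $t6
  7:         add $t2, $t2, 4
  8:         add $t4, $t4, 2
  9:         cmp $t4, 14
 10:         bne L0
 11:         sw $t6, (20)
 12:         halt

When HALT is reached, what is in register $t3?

-72

li $t6, 3 → $t6=3
li $t3, 8 → $t3=8
li $t4, 2 → $t4=2
li $t2, 0 → $t2=0
lw $t6, 0($t2) → $t6=M[0]=4
sub $t3, $t3, $t6 → $t3=8-4=4
add $t2, $t2, 4 → $t2=0+4=4
add $t4, $t4, 2 → $t4=2+2=4
cmp $t4, 14  (cmp 4,14)
bne L0: taken
lw $t6, 0($t2) → $t6=M[4]=19
sub $t3, $t3, $t6 → $t3=4-19=-15
add $t2, $t2, 4 → $t2=4+4=8
add $t4, $t4, 2 → $t4=4+2=6
cmp $t4, 14  (cmp 6,14)
bne L0: taken
lw $t6, 0($t2) → $t6=M[8]=4
sub $t3, $t3, $t6 → $t3=(-15)-4=-19
add $t2, $t2, 4 → $t2=8+4=12
add $t4, $t4, 2 → $t4=6+2=8
cmp $t4, 14  (cmp 8,14)
bne L0: taken
lw $t6, 0($t2) → $t6=M[12]=17
sub $t3, $t3, $t6 → $t3=(-19)-17=-36
add $t2, $t2, 4 → $t2=12+4=16
add $t4, $t4, 2 → $t4=8+2=10
cmp $t4, 14  (cmp 10,14)
bne L0: taken
lw $t6, 0($t2) → $t6=M[16]=6
sub $t3, $t3, $t6 → $t3=(-36)-6=-42
add $t2, $t2, 4 → $t2=16+4=20
add $t4, $t4, 2 → $t4=10+2=12
cmp $t4, 14  (cmp 12,14)
bne L0: taken
lw $t6, 0($t2) → $t6=M[20]=30
sub $t3, $t3, $t6 → $t3=(-42)-30=-72
add $t2, $t2, 4 → $t2=20+4=24
add $t4, $t4, 2 → $t4=12+2=14
cmp $t4, 14  (cmp 14,14)
bne L0: not taken
sw $t6, (20) → M[20]=30
halt.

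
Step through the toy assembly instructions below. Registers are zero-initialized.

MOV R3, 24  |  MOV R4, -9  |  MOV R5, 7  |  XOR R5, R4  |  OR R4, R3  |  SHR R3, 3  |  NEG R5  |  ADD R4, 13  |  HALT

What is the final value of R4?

R3=24
R4=-9
R5=7
R5=7^(-9)=-16
R4=(-9)|24=-1
R3=24>>3=3
R5=-(-16)=16
R4=(-1)+13=12
halt.

12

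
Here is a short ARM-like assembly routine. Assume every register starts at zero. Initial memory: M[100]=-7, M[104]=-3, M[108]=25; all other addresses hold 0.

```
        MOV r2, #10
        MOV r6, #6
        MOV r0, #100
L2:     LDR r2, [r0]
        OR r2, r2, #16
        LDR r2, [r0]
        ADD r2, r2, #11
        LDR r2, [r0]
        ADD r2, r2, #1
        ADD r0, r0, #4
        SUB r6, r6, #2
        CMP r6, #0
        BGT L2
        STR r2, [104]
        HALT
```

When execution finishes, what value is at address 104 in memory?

r2=10
r6=6
r0=100
r2=M[100]=-7
r2=(-7)|16=-7
r2=M[100]=-7
r2=(-7)+11=4
r2=M[100]=-7
r2=(-7)+1=-6
r0=100+4=104
r6=6-2=4
CMP r6, #0  (cmp 4,0)
BGT L2: taken
r2=M[104]=-3
r2=(-3)|16=-3
r2=M[104]=-3
r2=(-3)+11=8
r2=M[104]=-3
r2=(-3)+1=-2
r0=104+4=108
r6=4-2=2
CMP r6, #0  (cmp 2,0)
BGT L2: taken
r2=M[108]=25
r2=25|16=25
r2=M[108]=25
r2=25+11=36
r2=M[108]=25
r2=25+1=26
r0=108+4=112
r6=2-2=0
CMP r6, #0  (cmp 0,0)
BGT L2: not taken
STR r2, [104] → M[104]=26
halt.

26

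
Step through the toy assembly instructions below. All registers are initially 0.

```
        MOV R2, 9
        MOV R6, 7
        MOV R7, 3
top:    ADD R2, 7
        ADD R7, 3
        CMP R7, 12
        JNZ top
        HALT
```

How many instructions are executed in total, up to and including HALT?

16

after MOV R2, 9: R2=9
after MOV R6, 7: R6=7
after MOV R7, 3: R7=3
after ADD R2, 7: R2=9+7=16
after ADD R7, 3: R7=3+3=6
CMP R7, 12  (cmp 6,12)
JNZ top: taken
after ADD R2, 7: R2=16+7=23
after ADD R7, 3: R7=6+3=9
CMP R7, 12  (cmp 9,12)
JNZ top: taken
after ADD R2, 7: R2=23+7=30
after ADD R7, 3: R7=9+3=12
CMP R7, 12  (cmp 12,12)
JNZ top: not taken
halt.
Total executed instructions: 16.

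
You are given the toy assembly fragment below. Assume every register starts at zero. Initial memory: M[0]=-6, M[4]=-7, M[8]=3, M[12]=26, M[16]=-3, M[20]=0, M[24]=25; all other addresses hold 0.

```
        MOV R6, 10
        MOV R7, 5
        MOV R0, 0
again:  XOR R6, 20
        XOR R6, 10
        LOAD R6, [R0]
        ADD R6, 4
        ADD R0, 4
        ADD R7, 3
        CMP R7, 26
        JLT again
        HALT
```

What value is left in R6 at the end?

after MOV R6, 10: R6=10
after MOV R7, 5: R7=5
after MOV R0, 0: R0=0
after XOR R6, 20: R6=10^20=30
after XOR R6, 10: R6=30^10=20
after LOAD R6, [R0]: R6=M[0]=-6
after ADD R6, 4: R6=(-6)+4=-2
after ADD R0, 4: R0=0+4=4
after ADD R7, 3: R7=5+3=8
CMP R7, 26  (cmp 8,26)
JLT again: taken
after XOR R6, 20: R6=(-2)^20=-22
after XOR R6, 10: R6=(-22)^10=-32
after LOAD R6, [R0]: R6=M[4]=-7
after ADD R6, 4: R6=(-7)+4=-3
after ADD R0, 4: R0=4+4=8
after ADD R7, 3: R7=8+3=11
CMP R7, 26  (cmp 11,26)
JLT again: taken
after XOR R6, 20: R6=(-3)^20=-23
after XOR R6, 10: R6=(-23)^10=-29
after LOAD R6, [R0]: R6=M[8]=3
after ADD R6, 4: R6=3+4=7
after ADD R0, 4: R0=8+4=12
after ADD R7, 3: R7=11+3=14
CMP R7, 26  (cmp 14,26)
JLT again: taken
after XOR R6, 20: R6=7^20=19
after XOR R6, 10: R6=19^10=25
after LOAD R6, [R0]: R6=M[12]=26
after ADD R6, 4: R6=26+4=30
after ADD R0, 4: R0=12+4=16
after ADD R7, 3: R7=14+3=17
CMP R7, 26  (cmp 17,26)
JLT again: taken
after XOR R6, 20: R6=30^20=10
after XOR R6, 10: R6=10^10=0
after LOAD R6, [R0]: R6=M[16]=-3
after ADD R6, 4: R6=(-3)+4=1
after ADD R0, 4: R0=16+4=20
after ADD R7, 3: R7=17+3=20
CMP R7, 26  (cmp 20,26)
JLT again: taken
after XOR R6, 20: R6=1^20=21
after XOR R6, 10: R6=21^10=31
after LOAD R6, [R0]: R6=M[20]=0
after ADD R6, 4: R6=0+4=4
after ADD R0, 4: R0=20+4=24
after ADD R7, 3: R7=20+3=23
CMP R7, 26  (cmp 23,26)
JLT again: taken
after XOR R6, 20: R6=4^20=16
after XOR R6, 10: R6=16^10=26
after LOAD R6, [R0]: R6=M[24]=25
after ADD R6, 4: R6=25+4=29
after ADD R0, 4: R0=24+4=28
after ADD R7, 3: R7=23+3=26
CMP R7, 26  (cmp 26,26)
JLT again: not taken
halt.

29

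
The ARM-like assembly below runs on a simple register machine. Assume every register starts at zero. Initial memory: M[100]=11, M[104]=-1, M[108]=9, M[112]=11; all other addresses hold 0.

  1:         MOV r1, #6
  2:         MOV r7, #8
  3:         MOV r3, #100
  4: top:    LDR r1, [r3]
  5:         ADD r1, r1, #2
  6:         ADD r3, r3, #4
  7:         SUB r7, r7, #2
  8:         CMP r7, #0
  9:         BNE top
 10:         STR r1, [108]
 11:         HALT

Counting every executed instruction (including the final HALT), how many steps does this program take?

29

r1=6
r7=8
r3=100
r1=M[100]=11
r1=11+2=13
r3=100+4=104
r7=8-2=6
CMP r7, #0  (cmp 6,0)
BNE top: taken
r1=M[104]=-1
r1=(-1)+2=1
r3=104+4=108
r7=6-2=4
CMP r7, #0  (cmp 4,0)
BNE top: taken
r1=M[108]=9
r1=9+2=11
r3=108+4=112
r7=4-2=2
CMP r7, #0  (cmp 2,0)
BNE top: taken
r1=M[112]=11
r1=11+2=13
r3=112+4=116
r7=2-2=0
CMP r7, #0  (cmp 0,0)
BNE top: not taken
STR r1, [108] → M[108]=13
halt.
Total executed instructions: 29.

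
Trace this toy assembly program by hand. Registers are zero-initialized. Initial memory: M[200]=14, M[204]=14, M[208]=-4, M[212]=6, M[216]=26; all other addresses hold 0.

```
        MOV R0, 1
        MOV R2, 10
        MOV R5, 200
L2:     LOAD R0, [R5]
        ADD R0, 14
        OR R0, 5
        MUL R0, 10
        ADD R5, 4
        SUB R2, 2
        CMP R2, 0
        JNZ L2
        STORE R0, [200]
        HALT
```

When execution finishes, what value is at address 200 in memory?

450

R0=1
R2=10
R5=200
R0=M[200]=14
R0=14+14=28
R0=28|5=29
R0=29*10=290
R5=200+4=204
R2=10-2=8
CMP R2, 0  (cmp 8,0)
JNZ L2: taken
R0=M[204]=14
R0=14+14=28
R0=28|5=29
R0=29*10=290
R5=204+4=208
R2=8-2=6
CMP R2, 0  (cmp 6,0)
JNZ L2: taken
R0=M[208]=-4
R0=(-4)+14=10
R0=10|5=15
R0=15*10=150
R5=208+4=212
R2=6-2=4
CMP R2, 0  (cmp 4,0)
JNZ L2: taken
R0=M[212]=6
R0=6+14=20
R0=20|5=21
R0=21*10=210
R5=212+4=216
R2=4-2=2
CMP R2, 0  (cmp 2,0)
JNZ L2: taken
R0=M[216]=26
R0=26+14=40
R0=40|5=45
R0=45*10=450
R5=216+4=220
R2=2-2=0
CMP R2, 0  (cmp 0,0)
JNZ L2: not taken
STORE R0, [200] → M[200]=450
halt.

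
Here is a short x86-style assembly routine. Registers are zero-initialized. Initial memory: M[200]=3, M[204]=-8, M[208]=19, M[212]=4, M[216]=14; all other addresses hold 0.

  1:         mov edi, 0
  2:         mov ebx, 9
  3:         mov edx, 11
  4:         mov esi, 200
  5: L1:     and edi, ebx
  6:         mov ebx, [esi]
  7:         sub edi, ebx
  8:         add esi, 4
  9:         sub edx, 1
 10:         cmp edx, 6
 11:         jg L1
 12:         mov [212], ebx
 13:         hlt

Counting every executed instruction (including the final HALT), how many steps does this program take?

mov edi, 0 → edi=0
mov ebx, 9 → ebx=9
mov edx, 11 → edx=11
mov esi, 200 → esi=200
and edi, ebx → edi=0&9=0
mov ebx, [esi] → ebx=M[200]=3
sub edi, ebx → edi=0-3=-3
add esi, 4 → esi=200+4=204
sub edx, 1 → edx=11-1=10
cmp edx, 6  (cmp 10,6)
jg L1: taken
and edi, ebx → edi=(-3)&3=1
mov ebx, [esi] → ebx=M[204]=-8
sub edi, ebx → edi=1-(-8)=9
add esi, 4 → esi=204+4=208
sub edx, 1 → edx=10-1=9
cmp edx, 6  (cmp 9,6)
jg L1: taken
and edi, ebx → edi=9&(-8)=8
mov ebx, [esi] → ebx=M[208]=19
sub edi, ebx → edi=8-19=-11
add esi, 4 → esi=208+4=212
sub edx, 1 → edx=9-1=8
cmp edx, 6  (cmp 8,6)
jg L1: taken
and edi, ebx → edi=(-11)&19=17
mov ebx, [esi] → ebx=M[212]=4
sub edi, ebx → edi=17-4=13
add esi, 4 → esi=212+4=216
sub edx, 1 → edx=8-1=7
cmp edx, 6  (cmp 7,6)
jg L1: taken
and edi, ebx → edi=13&4=4
mov ebx, [esi] → ebx=M[216]=14
sub edi, ebx → edi=4-14=-10
add esi, 4 → esi=216+4=220
sub edx, 1 → edx=7-1=6
cmp edx, 6  (cmp 6,6)
jg L1: not taken
mov [212], ebx → M[212]=14
halt.
Total executed instructions: 41.

41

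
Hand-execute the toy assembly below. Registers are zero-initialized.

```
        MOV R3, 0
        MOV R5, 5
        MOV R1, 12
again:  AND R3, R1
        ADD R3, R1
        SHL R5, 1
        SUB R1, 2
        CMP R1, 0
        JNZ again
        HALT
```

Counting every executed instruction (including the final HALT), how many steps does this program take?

after MOV R3, 0: R3=0
after MOV R5, 5: R5=5
after MOV R1, 12: R1=12
after AND R3, R1: R3=0&12=0
after ADD R3, R1: R3=0+12=12
after SHL R5, 1: R5=5<<1=10
after SUB R1, 2: R1=12-2=10
CMP R1, 0  (cmp 10,0)
JNZ again: taken
after AND R3, R1: R3=12&10=8
after ADD R3, R1: R3=8+10=18
after SHL R5, 1: R5=10<<1=20
after SUB R1, 2: R1=10-2=8
CMP R1, 0  (cmp 8,0)
JNZ again: taken
after AND R3, R1: R3=18&8=0
after ADD R3, R1: R3=0+8=8
after SHL R5, 1: R5=20<<1=40
after SUB R1, 2: R1=8-2=6
CMP R1, 0  (cmp 6,0)
JNZ again: taken
after AND R3, R1: R3=8&6=0
after ADD R3, R1: R3=0+6=6
after SHL R5, 1: R5=40<<1=80
after SUB R1, 2: R1=6-2=4
CMP R1, 0  (cmp 4,0)
JNZ again: taken
after AND R3, R1: R3=6&4=4
after ADD R3, R1: R3=4+4=8
after SHL R5, 1: R5=80<<1=160
after SUB R1, 2: R1=4-2=2
CMP R1, 0  (cmp 2,0)
JNZ again: taken
after AND R3, R1: R3=8&2=0
after ADD R3, R1: R3=0+2=2
after SHL R5, 1: R5=160<<1=320
after SUB R1, 2: R1=2-2=0
CMP R1, 0  (cmp 0,0)
JNZ again: not taken
halt.
Total executed instructions: 40.

40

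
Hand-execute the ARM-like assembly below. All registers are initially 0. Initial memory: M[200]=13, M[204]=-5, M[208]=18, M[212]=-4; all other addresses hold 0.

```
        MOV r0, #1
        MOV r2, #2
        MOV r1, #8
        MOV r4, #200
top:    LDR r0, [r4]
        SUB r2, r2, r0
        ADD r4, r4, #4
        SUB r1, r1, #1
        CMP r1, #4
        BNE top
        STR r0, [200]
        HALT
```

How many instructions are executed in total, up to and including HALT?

after MOV r0, #1: r0=1
after MOV r2, #2: r2=2
after MOV r1, #8: r1=8
after MOV r4, #200: r4=200
after LDR r0, [r4]: r0=M[200]=13
after SUB r2, r2, r0: r2=2-13=-11
after ADD r4, r4, #4: r4=200+4=204
after SUB r1, r1, #1: r1=8-1=7
CMP r1, #4  (cmp 7,4)
BNE top: taken
after LDR r0, [r4]: r0=M[204]=-5
after SUB r2, r2, r0: r2=(-11)-(-5)=-6
after ADD r4, r4, #4: r4=204+4=208
after SUB r1, r1, #1: r1=7-1=6
CMP r1, #4  (cmp 6,4)
BNE top: taken
after LDR r0, [r4]: r0=M[208]=18
after SUB r2, r2, r0: r2=(-6)-18=-24
after ADD r4, r4, #4: r4=208+4=212
after SUB r1, r1, #1: r1=6-1=5
CMP r1, #4  (cmp 5,4)
BNE top: taken
after LDR r0, [r4]: r0=M[212]=-4
after SUB r2, r2, r0: r2=(-24)-(-4)=-20
after ADD r4, r4, #4: r4=212+4=216
after SUB r1, r1, #1: r1=5-1=4
CMP r1, #4  (cmp 4,4)
BNE top: not taken
STR r0, [200] → M[200]=-4
halt.
Total executed instructions: 30.

30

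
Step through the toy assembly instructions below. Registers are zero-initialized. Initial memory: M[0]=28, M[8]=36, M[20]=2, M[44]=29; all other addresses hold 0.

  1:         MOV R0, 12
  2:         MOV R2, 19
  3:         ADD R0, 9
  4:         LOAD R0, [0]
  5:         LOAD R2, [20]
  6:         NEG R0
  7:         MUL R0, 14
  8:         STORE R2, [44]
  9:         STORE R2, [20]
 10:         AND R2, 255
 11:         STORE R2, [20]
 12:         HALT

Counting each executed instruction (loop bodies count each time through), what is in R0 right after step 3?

R0=12
R2=19
R0=12+9=21
After step 3: R0 = 21.

21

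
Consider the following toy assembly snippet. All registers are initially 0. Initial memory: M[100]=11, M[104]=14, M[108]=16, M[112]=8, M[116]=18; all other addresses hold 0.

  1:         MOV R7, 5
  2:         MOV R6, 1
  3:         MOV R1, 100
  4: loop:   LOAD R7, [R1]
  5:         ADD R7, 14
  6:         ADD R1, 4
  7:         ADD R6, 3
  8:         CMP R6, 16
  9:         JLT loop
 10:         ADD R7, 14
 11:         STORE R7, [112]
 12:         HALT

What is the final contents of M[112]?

46

after MOV R7, 5: R7=5
after MOV R6, 1: R6=1
after MOV R1, 100: R1=100
after LOAD R7, [R1]: R7=M[100]=11
after ADD R7, 14: R7=11+14=25
after ADD R1, 4: R1=100+4=104
after ADD R6, 3: R6=1+3=4
CMP R6, 16  (cmp 4,16)
JLT loop: taken
after LOAD R7, [R1]: R7=M[104]=14
after ADD R7, 14: R7=14+14=28
after ADD R1, 4: R1=104+4=108
after ADD R6, 3: R6=4+3=7
CMP R6, 16  (cmp 7,16)
JLT loop: taken
after LOAD R7, [R1]: R7=M[108]=16
after ADD R7, 14: R7=16+14=30
after ADD R1, 4: R1=108+4=112
after ADD R6, 3: R6=7+3=10
CMP R6, 16  (cmp 10,16)
JLT loop: taken
after LOAD R7, [R1]: R7=M[112]=8
after ADD R7, 14: R7=8+14=22
after ADD R1, 4: R1=112+4=116
after ADD R6, 3: R6=10+3=13
CMP R6, 16  (cmp 13,16)
JLT loop: taken
after LOAD R7, [R1]: R7=M[116]=18
after ADD R7, 14: R7=18+14=32
after ADD R1, 4: R1=116+4=120
after ADD R6, 3: R6=13+3=16
CMP R6, 16  (cmp 16,16)
JLT loop: not taken
after ADD R7, 14: R7=32+14=46
STORE R7, [112] → M[112]=46
halt.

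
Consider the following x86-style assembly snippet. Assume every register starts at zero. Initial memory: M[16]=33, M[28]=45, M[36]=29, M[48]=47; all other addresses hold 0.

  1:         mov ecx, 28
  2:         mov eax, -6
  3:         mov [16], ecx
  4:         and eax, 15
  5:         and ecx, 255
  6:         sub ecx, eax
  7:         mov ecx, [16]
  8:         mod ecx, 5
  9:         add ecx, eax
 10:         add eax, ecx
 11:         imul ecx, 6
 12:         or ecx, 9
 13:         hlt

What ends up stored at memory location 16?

28

after mov ecx, 28: ecx=28
after mov eax, -6: eax=-6
mov [16], ecx → M[16]=28
after and eax, 15: eax=(-6)&15=10
after and ecx, 255: ecx=28&255=28
after sub ecx, eax: ecx=28-10=18
after mov ecx, [16]: ecx=M[16]=28
after mod ecx, 5: ecx=28%5=3
after add ecx, eax: ecx=3+10=13
after add eax, ecx: eax=10+13=23
after imul ecx, 6: ecx=13*6=78
after or ecx, 9: ecx=78|9=79
halt.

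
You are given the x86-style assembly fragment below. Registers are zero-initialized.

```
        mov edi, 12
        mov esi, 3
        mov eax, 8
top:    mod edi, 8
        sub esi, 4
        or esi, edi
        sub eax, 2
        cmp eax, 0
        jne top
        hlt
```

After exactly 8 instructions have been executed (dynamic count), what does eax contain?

6

after mov edi, 12: edi=12
after mov esi, 3: esi=3
after mov eax, 8: eax=8
after mod edi, 8: edi=12%8=4
after sub esi, 4: esi=3-4=-1
after or esi, edi: esi=(-1)|4=-1
after sub eax, 2: eax=8-2=6
cmp eax, 0  (cmp 6,0)
After step 8: eax = 6.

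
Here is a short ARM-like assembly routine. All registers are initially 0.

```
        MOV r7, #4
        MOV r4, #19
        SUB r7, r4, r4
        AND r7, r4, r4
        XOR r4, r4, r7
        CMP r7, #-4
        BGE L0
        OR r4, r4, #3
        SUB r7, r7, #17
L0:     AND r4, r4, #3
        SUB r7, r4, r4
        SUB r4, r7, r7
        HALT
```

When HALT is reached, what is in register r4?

0

MOV r7, #4 → r7=4
MOV r4, #19 → r4=19
SUB r7, r4, r4 → r7=19-19=0
AND r7, r4, r4 → r7=19&19=19
XOR r4, r4, r7 → r4=19^19=0
CMP r7, #-4  (cmp 19,-4)
BGE L0: taken
AND r4, r4, #3 → r4=0&3=0
SUB r7, r4, r4 → r7=0-0=0
SUB r4, r7, r7 → r4=0-0=0
halt.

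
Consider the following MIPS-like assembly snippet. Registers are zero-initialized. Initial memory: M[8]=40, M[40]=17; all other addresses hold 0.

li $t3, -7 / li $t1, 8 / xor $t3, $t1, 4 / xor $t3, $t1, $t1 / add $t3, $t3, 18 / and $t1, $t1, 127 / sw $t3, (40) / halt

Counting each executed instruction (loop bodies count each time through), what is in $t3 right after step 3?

12

$t3=-7
$t1=8
$t3=8^4=12
After step 3: $t3 = 12.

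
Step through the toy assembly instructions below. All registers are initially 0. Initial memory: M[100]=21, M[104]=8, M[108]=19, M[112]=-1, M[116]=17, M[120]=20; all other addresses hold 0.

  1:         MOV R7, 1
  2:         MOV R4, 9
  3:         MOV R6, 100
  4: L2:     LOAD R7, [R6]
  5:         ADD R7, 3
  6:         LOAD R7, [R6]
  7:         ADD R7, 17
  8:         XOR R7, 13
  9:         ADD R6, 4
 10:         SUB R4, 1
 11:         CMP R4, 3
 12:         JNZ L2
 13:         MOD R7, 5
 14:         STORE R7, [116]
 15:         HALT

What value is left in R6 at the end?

after MOV R7, 1: R7=1
after MOV R4, 9: R4=9
after MOV R6, 100: R6=100
after LOAD R7, [R6]: R7=M[100]=21
after ADD R7, 3: R7=21+3=24
after LOAD R7, [R6]: R7=M[100]=21
after ADD R7, 17: R7=21+17=38
after XOR R7, 13: R7=38^13=43
after ADD R6, 4: R6=100+4=104
after SUB R4, 1: R4=9-1=8
CMP R4, 3  (cmp 8,3)
JNZ L2: taken
after LOAD R7, [R6]: R7=M[104]=8
after ADD R7, 3: R7=8+3=11
after LOAD R7, [R6]: R7=M[104]=8
after ADD R7, 17: R7=8+17=25
after XOR R7, 13: R7=25^13=20
after ADD R6, 4: R6=104+4=108
after SUB R4, 1: R4=8-1=7
CMP R4, 3  (cmp 7,3)
JNZ L2: taken
after LOAD R7, [R6]: R7=M[108]=19
after ADD R7, 3: R7=19+3=22
after LOAD R7, [R6]: R7=M[108]=19
after ADD R7, 17: R7=19+17=36
after XOR R7, 13: R7=36^13=41
after ADD R6, 4: R6=108+4=112
after SUB R4, 1: R4=7-1=6
CMP R4, 3  (cmp 6,3)
JNZ L2: taken
after LOAD R7, [R6]: R7=M[112]=-1
after ADD R7, 3: R7=(-1)+3=2
after LOAD R7, [R6]: R7=M[112]=-1
after ADD R7, 17: R7=(-1)+17=16
after XOR R7, 13: R7=16^13=29
after ADD R6, 4: R6=112+4=116
after SUB R4, 1: R4=6-1=5
CMP R4, 3  (cmp 5,3)
JNZ L2: taken
after LOAD R7, [R6]: R7=M[116]=17
after ADD R7, 3: R7=17+3=20
after LOAD R7, [R6]: R7=M[116]=17
after ADD R7, 17: R7=17+17=34
after XOR R7, 13: R7=34^13=47
after ADD R6, 4: R6=116+4=120
after SUB R4, 1: R4=5-1=4
CMP R4, 3  (cmp 4,3)
JNZ L2: taken
after LOAD R7, [R6]: R7=M[120]=20
after ADD R7, 3: R7=20+3=23
after LOAD R7, [R6]: R7=M[120]=20
after ADD R7, 17: R7=20+17=37
after XOR R7, 13: R7=37^13=40
after ADD R6, 4: R6=120+4=124
after SUB R4, 1: R4=4-1=3
CMP R4, 3  (cmp 3,3)
JNZ L2: not taken
after MOD R7, 5: R7=40%5=0
STORE R7, [116] → M[116]=0
halt.

124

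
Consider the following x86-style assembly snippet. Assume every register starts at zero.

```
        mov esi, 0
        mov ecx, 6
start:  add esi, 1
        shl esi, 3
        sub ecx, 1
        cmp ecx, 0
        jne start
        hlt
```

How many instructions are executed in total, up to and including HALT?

mov esi, 0 → esi=0
mov ecx, 6 → ecx=6
add esi, 1 → esi=0+1=1
shl esi, 3 → esi=1<<3=8
sub ecx, 1 → ecx=6-1=5
cmp ecx, 0  (cmp 5,0)
jne start: taken
add esi, 1 → esi=8+1=9
shl esi, 3 → esi=9<<3=72
sub ecx, 1 → ecx=5-1=4
cmp ecx, 0  (cmp 4,0)
jne start: taken
add esi, 1 → esi=72+1=73
shl esi, 3 → esi=73<<3=584
sub ecx, 1 → ecx=4-1=3
cmp ecx, 0  (cmp 3,0)
jne start: taken
add esi, 1 → esi=584+1=585
shl esi, 3 → esi=585<<3=4680
sub ecx, 1 → ecx=3-1=2
cmp ecx, 0  (cmp 2,0)
jne start: taken
add esi, 1 → esi=4680+1=4681
shl esi, 3 → esi=4681<<3=37448
sub ecx, 1 → ecx=2-1=1
cmp ecx, 0  (cmp 1,0)
jne start: taken
add esi, 1 → esi=37448+1=37449
shl esi, 3 → esi=37449<<3=299592
sub ecx, 1 → ecx=1-1=0
cmp ecx, 0  (cmp 0,0)
jne start: not taken
halt.
Total executed instructions: 33.

33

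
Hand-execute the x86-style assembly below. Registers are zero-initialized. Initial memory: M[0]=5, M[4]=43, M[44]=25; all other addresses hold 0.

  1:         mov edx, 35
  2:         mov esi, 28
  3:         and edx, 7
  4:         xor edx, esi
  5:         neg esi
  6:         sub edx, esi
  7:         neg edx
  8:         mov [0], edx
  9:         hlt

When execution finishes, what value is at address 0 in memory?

edx=35
esi=28
edx=35&7=3
edx=3^28=31
esi=-(28)=-28
edx=31-(-28)=59
edx=-(59)=-59
mov [0], edx → M[0]=-59
halt.

-59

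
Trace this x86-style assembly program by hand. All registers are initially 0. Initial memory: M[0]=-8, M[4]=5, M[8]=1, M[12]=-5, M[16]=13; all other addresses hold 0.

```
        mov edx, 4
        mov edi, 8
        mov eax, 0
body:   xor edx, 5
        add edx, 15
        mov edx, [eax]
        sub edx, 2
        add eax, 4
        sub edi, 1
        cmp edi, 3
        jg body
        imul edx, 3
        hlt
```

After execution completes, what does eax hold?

edx=4
edi=8
eax=0
edx=4^5=1
edx=1+15=16
edx=M[0]=-8
edx=(-8)-2=-10
eax=0+4=4
edi=8-1=7
cmp edi, 3  (cmp 7,3)
jg body: taken
edx=(-10)^5=-13
edx=(-13)+15=2
edx=M[4]=5
edx=5-2=3
eax=4+4=8
edi=7-1=6
cmp edi, 3  (cmp 6,3)
jg body: taken
edx=3^5=6
edx=6+15=21
edx=M[8]=1
edx=1-2=-1
eax=8+4=12
edi=6-1=5
cmp edi, 3  (cmp 5,3)
jg body: taken
edx=(-1)^5=-6
edx=(-6)+15=9
edx=M[12]=-5
edx=(-5)-2=-7
eax=12+4=16
edi=5-1=4
cmp edi, 3  (cmp 4,3)
jg body: taken
edx=(-7)^5=-4
edx=(-4)+15=11
edx=M[16]=13
edx=13-2=11
eax=16+4=20
edi=4-1=3
cmp edi, 3  (cmp 3,3)
jg body: not taken
edx=11*3=33
halt.

20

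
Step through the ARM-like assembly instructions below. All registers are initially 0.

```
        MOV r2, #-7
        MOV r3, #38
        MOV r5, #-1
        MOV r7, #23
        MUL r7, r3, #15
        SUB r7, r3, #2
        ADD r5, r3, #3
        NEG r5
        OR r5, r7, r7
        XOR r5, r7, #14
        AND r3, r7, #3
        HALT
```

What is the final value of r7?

r2=-7
r3=38
r5=-1
r7=23
r7=38*15=570
r7=38-2=36
r5=38+3=41
r5=-(41)=-41
r5=36|36=36
r5=36^14=42
r3=36&3=0
halt.

36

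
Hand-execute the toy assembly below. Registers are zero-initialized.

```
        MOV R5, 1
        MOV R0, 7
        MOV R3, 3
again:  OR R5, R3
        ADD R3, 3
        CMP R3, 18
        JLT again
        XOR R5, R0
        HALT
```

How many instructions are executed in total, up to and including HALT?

25

R5=1
R0=7
R3=3
R5=1|3=3
R3=3+3=6
CMP R3, 18  (cmp 6,18)
JLT again: taken
R5=3|6=7
R3=6+3=9
CMP R3, 18  (cmp 9,18)
JLT again: taken
R5=7|9=15
R3=9+3=12
CMP R3, 18  (cmp 12,18)
JLT again: taken
R5=15|12=15
R3=12+3=15
CMP R3, 18  (cmp 15,18)
JLT again: taken
R5=15|15=15
R3=15+3=18
CMP R3, 18  (cmp 18,18)
JLT again: not taken
R5=15^7=8
halt.
Total executed instructions: 25.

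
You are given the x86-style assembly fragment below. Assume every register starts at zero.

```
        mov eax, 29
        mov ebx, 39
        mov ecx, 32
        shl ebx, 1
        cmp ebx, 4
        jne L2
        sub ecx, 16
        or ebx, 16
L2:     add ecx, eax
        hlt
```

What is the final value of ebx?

78

eax=29
ebx=39
ecx=32
ebx=39<<1=78
cmp ebx, 4  (cmp 78,4)
jne L2: taken
ecx=32+29=61
halt.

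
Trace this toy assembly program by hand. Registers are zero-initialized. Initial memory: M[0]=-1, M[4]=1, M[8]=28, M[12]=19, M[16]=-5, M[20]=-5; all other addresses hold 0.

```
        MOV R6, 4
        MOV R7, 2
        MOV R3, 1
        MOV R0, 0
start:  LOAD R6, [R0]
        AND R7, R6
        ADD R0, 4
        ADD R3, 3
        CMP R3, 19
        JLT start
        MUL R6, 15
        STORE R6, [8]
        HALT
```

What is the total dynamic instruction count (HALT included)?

R6=4
R7=2
R3=1
R0=0
R6=M[0]=-1
R7=2&(-1)=2
R0=0+4=4
R3=1+3=4
CMP R3, 19  (cmp 4,19)
JLT start: taken
R6=M[4]=1
R7=2&1=0
R0=4+4=8
R3=4+3=7
CMP R3, 19  (cmp 7,19)
JLT start: taken
R6=M[8]=28
R7=0&28=0
R0=8+4=12
R3=7+3=10
CMP R3, 19  (cmp 10,19)
JLT start: taken
R6=M[12]=19
R7=0&19=0
R0=12+4=16
R3=10+3=13
CMP R3, 19  (cmp 13,19)
JLT start: taken
R6=M[16]=-5
R7=0&(-5)=0
R0=16+4=20
R3=13+3=16
CMP R3, 19  (cmp 16,19)
JLT start: taken
R6=M[20]=-5
R7=0&(-5)=0
R0=20+4=24
R3=16+3=19
CMP R3, 19  (cmp 19,19)
JLT start: not taken
R6=(-5)*15=-75
STORE R6, [8] → M[8]=-75
halt.
Total executed instructions: 43.

43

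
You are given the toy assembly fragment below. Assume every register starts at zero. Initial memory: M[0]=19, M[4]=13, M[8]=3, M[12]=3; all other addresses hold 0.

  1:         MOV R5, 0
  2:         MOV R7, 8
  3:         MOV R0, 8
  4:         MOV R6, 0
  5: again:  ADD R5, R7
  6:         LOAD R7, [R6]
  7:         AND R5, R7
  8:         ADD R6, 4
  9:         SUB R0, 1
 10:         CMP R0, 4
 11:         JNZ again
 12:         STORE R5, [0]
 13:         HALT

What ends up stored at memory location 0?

after MOV R5, 0: R5=0
after MOV R7, 8: R7=8
after MOV R0, 8: R0=8
after MOV R6, 0: R6=0
after ADD R5, R7: R5=0+8=8
after LOAD R7, [R6]: R7=M[0]=19
after AND R5, R7: R5=8&19=0
after ADD R6, 4: R6=0+4=4
after SUB R0, 1: R0=8-1=7
CMP R0, 4  (cmp 7,4)
JNZ again: taken
after ADD R5, R7: R5=0+19=19
after LOAD R7, [R6]: R7=M[4]=13
after AND R5, R7: R5=19&13=1
after ADD R6, 4: R6=4+4=8
after SUB R0, 1: R0=7-1=6
CMP R0, 4  (cmp 6,4)
JNZ again: taken
after ADD R5, R7: R5=1+13=14
after LOAD R7, [R6]: R7=M[8]=3
after AND R5, R7: R5=14&3=2
after ADD R6, 4: R6=8+4=12
after SUB R0, 1: R0=6-1=5
CMP R0, 4  (cmp 5,4)
JNZ again: taken
after ADD R5, R7: R5=2+3=5
after LOAD R7, [R6]: R7=M[12]=3
after AND R5, R7: R5=5&3=1
after ADD R6, 4: R6=12+4=16
after SUB R0, 1: R0=5-1=4
CMP R0, 4  (cmp 4,4)
JNZ again: not taken
STORE R5, [0] → M[0]=1
halt.

1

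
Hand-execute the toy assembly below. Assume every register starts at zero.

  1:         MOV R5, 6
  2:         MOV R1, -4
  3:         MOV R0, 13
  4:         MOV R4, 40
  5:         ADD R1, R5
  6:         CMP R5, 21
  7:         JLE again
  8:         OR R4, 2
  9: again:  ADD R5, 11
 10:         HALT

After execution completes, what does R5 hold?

MOV R5, 6 → R5=6
MOV R1, -4 → R1=-4
MOV R0, 13 → R0=13
MOV R4, 40 → R4=40
ADD R1, R5 → R1=(-4)+6=2
CMP R5, 21  (cmp 6,21)
JLE again: taken
ADD R5, 11 → R5=6+11=17
halt.

17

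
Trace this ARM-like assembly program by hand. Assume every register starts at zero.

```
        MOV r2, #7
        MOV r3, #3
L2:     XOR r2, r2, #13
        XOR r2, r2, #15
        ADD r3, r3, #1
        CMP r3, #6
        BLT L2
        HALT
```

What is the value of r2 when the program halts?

5

MOV r2, #7 → r2=7
MOV r3, #3 → r3=3
XOR r2, r2, #13 → r2=7^13=10
XOR r2, r2, #15 → r2=10^15=5
ADD r3, r3, #1 → r3=3+1=4
CMP r3, #6  (cmp 4,6)
BLT L2: taken
XOR r2, r2, #13 → r2=5^13=8
XOR r2, r2, #15 → r2=8^15=7
ADD r3, r3, #1 → r3=4+1=5
CMP r3, #6  (cmp 5,6)
BLT L2: taken
XOR r2, r2, #13 → r2=7^13=10
XOR r2, r2, #15 → r2=10^15=5
ADD r3, r3, #1 → r3=5+1=6
CMP r3, #6  (cmp 6,6)
BLT L2: not taken
halt.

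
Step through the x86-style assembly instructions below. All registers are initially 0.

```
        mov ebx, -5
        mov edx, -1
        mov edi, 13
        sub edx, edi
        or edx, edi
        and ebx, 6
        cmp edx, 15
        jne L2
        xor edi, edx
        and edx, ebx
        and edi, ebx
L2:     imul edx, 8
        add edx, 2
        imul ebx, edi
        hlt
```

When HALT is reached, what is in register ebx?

26

after mov ebx, -5: ebx=-5
after mov edx, -1: edx=-1
after mov edi, 13: edi=13
after sub edx, edi: edx=(-1)-13=-14
after or edx, edi: edx=(-14)|13=-1
after and ebx, 6: ebx=(-5)&6=2
cmp edx, 15  (cmp -1,15)
jne L2: taken
after imul edx, 8: edx=(-1)*8=-8
after add edx, 2: edx=(-8)+2=-6
after imul ebx, edi: ebx=2*13=26
halt.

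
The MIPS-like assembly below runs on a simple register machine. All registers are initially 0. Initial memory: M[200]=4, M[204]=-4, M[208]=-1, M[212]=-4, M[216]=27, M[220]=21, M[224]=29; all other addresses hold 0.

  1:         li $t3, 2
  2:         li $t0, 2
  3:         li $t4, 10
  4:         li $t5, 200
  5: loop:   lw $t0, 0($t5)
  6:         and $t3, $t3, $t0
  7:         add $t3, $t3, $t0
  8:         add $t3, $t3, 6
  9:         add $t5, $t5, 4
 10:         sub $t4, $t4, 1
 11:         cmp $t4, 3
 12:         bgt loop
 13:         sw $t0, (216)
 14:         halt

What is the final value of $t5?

228

after li $t3, 2: $t3=2
after li $t0, 2: $t0=2
after li $t4, 10: $t4=10
after li $t5, 200: $t5=200
after lw $t0, 0($t5): $t0=M[200]=4
after and $t3, $t3, $t0: $t3=2&4=0
after add $t3, $t3, $t0: $t3=0+4=4
after add $t3, $t3, 6: $t3=4+6=10
after add $t5, $t5, 4: $t5=200+4=204
after sub $t4, $t4, 1: $t4=10-1=9
cmp $t4, 3  (cmp 9,3)
bgt loop: taken
after lw $t0, 0($t5): $t0=M[204]=-4
after and $t3, $t3, $t0: $t3=10&(-4)=8
after add $t3, $t3, $t0: $t3=8+(-4)=4
after add $t3, $t3, 6: $t3=4+6=10
after add $t5, $t5, 4: $t5=204+4=208
after sub $t4, $t4, 1: $t4=9-1=8
cmp $t4, 3  (cmp 8,3)
bgt loop: taken
after lw $t0, 0($t5): $t0=M[208]=-1
after and $t3, $t3, $t0: $t3=10&(-1)=10
after add $t3, $t3, $t0: $t3=10+(-1)=9
after add $t3, $t3, 6: $t3=9+6=15
after add $t5, $t5, 4: $t5=208+4=212
after sub $t4, $t4, 1: $t4=8-1=7
cmp $t4, 3  (cmp 7,3)
bgt loop: taken
after lw $t0, 0($t5): $t0=M[212]=-4
after and $t3, $t3, $t0: $t3=15&(-4)=12
after add $t3, $t3, $t0: $t3=12+(-4)=8
after add $t3, $t3, 6: $t3=8+6=14
after add $t5, $t5, 4: $t5=212+4=216
after sub $t4, $t4, 1: $t4=7-1=6
cmp $t4, 3  (cmp 6,3)
bgt loop: taken
after lw $t0, 0($t5): $t0=M[216]=27
after and $t3, $t3, $t0: $t3=14&27=10
after add $t3, $t3, $t0: $t3=10+27=37
after add $t3, $t3, 6: $t3=37+6=43
after add $t5, $t5, 4: $t5=216+4=220
after sub $t4, $t4, 1: $t4=6-1=5
cmp $t4, 3  (cmp 5,3)
bgt loop: taken
after lw $t0, 0($t5): $t0=M[220]=21
after and $t3, $t3, $t0: $t3=43&21=1
after add $t3, $t3, $t0: $t3=1+21=22
after add $t3, $t3, 6: $t3=22+6=28
after add $t5, $t5, 4: $t5=220+4=224
after sub $t4, $t4, 1: $t4=5-1=4
cmp $t4, 3  (cmp 4,3)
bgt loop: taken
after lw $t0, 0($t5): $t0=M[224]=29
after and $t3, $t3, $t0: $t3=28&29=28
after add $t3, $t3, $t0: $t3=28+29=57
after add $t3, $t3, 6: $t3=57+6=63
after add $t5, $t5, 4: $t5=224+4=228
after sub $t4, $t4, 1: $t4=4-1=3
cmp $t4, 3  (cmp 3,3)
bgt loop: not taken
sw $t0, (216) → M[216]=29
halt.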